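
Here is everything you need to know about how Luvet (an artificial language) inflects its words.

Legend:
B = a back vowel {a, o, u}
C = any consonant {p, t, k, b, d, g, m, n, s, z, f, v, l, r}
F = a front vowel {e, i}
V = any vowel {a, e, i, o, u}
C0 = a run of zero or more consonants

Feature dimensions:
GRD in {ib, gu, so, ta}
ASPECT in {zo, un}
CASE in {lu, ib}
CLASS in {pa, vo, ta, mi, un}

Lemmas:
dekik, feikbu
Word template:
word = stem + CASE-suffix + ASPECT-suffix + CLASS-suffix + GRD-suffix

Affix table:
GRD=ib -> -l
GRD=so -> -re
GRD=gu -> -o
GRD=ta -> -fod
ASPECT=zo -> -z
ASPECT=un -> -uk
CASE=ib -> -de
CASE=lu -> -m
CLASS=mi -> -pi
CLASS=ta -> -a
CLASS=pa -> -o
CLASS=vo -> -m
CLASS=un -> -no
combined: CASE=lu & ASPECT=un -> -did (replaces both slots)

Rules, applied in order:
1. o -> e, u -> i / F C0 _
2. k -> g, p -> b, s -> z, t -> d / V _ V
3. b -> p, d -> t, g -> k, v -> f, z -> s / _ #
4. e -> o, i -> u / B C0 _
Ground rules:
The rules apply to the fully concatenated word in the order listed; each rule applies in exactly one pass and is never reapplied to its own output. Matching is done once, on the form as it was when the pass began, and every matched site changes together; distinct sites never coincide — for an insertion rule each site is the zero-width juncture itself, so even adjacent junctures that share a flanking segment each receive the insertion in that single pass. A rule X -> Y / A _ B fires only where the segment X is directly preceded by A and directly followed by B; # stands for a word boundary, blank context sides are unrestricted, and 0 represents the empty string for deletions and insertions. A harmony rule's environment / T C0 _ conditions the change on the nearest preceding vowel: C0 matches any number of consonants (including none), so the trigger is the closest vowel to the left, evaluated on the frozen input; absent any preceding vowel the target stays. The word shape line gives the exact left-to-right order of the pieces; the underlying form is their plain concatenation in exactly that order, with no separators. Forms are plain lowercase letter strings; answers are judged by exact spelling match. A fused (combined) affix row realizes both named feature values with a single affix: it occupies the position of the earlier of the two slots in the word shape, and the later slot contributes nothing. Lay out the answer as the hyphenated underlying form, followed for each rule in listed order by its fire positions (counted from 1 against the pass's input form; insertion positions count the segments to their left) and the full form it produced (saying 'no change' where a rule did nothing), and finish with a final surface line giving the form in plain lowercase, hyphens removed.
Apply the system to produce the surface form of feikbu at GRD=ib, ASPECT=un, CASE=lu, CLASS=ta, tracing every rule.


underlying: feikbu-did-a-l
1. o -> e, u -> i / F C0 _: fires at position(s) 6: feikbididal
2. k -> g, p -> b, s -> z, t -> d / V _ V: no change
3. b -> p, d -> t, g -> k, v -> f, z -> s / _ #: no change
4. e -> o, i -> u / B C0 _: no change
surface: feikbididal


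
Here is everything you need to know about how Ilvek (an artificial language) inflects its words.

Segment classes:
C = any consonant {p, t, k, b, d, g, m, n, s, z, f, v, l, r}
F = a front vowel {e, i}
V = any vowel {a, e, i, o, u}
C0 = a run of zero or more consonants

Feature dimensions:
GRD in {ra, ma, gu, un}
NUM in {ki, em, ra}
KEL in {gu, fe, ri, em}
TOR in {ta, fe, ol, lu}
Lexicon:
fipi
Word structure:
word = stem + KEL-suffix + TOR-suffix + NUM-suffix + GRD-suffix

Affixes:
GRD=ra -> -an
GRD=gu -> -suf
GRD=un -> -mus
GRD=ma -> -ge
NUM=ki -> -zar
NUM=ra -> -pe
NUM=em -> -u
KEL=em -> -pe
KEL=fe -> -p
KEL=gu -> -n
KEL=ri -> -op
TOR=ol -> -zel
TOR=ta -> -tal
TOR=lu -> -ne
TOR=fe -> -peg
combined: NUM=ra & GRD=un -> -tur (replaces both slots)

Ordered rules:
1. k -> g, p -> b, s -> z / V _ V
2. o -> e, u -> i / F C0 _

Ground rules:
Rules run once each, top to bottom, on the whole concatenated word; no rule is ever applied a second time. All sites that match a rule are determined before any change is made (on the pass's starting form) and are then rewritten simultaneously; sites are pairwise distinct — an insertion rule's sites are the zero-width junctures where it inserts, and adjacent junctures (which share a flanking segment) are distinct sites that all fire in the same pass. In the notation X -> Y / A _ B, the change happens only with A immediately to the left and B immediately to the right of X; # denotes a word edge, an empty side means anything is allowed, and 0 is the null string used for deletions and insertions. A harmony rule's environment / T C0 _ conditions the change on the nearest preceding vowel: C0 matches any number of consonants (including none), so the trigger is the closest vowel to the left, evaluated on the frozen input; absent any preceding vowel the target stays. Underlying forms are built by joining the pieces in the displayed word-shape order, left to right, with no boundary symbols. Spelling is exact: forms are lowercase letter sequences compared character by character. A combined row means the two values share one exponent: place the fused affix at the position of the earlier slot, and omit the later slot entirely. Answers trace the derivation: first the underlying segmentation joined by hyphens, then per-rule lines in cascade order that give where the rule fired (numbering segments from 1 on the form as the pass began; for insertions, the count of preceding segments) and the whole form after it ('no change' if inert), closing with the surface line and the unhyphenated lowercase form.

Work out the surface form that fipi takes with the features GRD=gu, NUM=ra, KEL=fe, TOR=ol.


underlying: fipi-p-zel-pe-suf
1. k -> g, p -> b, s -> z / V _ V: fires at position(s) 3, 11: fibipzelpezuf
2. o -> e, u -> i / F C0 _: fires at position(s) 12: fibipzelpezif
surface: fibipzelpezif


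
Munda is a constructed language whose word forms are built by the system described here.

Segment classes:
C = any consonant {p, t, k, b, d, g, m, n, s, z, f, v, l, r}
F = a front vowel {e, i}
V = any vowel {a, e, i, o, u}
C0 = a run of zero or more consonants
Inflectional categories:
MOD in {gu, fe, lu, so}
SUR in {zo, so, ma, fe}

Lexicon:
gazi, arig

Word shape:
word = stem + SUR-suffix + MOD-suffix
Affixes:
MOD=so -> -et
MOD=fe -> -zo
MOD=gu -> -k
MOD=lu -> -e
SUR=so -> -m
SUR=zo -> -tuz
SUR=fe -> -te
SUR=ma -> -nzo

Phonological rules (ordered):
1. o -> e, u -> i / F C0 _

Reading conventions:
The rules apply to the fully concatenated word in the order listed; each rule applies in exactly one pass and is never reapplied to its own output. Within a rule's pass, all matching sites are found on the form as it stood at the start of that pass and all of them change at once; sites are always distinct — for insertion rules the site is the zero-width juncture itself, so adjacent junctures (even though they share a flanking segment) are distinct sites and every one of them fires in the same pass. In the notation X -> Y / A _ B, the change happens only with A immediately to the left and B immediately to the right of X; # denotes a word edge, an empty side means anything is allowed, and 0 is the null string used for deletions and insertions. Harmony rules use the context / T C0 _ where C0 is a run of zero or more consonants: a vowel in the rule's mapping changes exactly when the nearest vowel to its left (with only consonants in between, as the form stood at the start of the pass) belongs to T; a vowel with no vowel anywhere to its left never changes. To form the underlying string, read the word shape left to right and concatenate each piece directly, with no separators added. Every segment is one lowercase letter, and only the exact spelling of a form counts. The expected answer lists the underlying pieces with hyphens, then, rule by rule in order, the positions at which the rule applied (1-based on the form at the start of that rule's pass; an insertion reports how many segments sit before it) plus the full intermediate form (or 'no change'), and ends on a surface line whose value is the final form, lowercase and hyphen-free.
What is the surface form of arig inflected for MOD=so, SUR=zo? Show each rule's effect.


underlying: arig-tuz-et
1. o -> e, u -> i / F C0 _: fires at position(s) 6: arigtizet
surface: arigtizet


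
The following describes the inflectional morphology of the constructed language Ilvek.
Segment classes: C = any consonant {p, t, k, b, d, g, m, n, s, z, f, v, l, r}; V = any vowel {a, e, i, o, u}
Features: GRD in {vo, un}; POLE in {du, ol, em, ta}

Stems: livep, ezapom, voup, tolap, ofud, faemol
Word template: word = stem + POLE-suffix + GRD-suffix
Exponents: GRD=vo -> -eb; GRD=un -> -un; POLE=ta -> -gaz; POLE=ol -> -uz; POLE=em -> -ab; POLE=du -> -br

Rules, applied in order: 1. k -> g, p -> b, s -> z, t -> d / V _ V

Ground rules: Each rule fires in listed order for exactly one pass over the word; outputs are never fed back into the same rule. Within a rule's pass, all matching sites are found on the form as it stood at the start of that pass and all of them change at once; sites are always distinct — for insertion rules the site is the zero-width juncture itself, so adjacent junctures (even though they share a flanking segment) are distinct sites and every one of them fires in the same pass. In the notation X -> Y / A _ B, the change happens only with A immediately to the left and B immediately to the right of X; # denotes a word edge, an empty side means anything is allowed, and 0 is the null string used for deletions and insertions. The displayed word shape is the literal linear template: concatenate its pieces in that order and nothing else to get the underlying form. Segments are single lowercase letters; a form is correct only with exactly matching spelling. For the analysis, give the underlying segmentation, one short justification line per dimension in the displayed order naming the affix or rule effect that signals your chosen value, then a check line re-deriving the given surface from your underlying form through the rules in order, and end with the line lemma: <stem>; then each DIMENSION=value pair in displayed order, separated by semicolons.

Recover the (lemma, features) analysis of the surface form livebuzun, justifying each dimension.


underlying: livep-uz-un
GRD=un - signalled by the affix -un
POLE=ol - signalled by the affix -uz
check: livepuzun -> livebuzun
lemma: livep; GRD=un; POLE=ol


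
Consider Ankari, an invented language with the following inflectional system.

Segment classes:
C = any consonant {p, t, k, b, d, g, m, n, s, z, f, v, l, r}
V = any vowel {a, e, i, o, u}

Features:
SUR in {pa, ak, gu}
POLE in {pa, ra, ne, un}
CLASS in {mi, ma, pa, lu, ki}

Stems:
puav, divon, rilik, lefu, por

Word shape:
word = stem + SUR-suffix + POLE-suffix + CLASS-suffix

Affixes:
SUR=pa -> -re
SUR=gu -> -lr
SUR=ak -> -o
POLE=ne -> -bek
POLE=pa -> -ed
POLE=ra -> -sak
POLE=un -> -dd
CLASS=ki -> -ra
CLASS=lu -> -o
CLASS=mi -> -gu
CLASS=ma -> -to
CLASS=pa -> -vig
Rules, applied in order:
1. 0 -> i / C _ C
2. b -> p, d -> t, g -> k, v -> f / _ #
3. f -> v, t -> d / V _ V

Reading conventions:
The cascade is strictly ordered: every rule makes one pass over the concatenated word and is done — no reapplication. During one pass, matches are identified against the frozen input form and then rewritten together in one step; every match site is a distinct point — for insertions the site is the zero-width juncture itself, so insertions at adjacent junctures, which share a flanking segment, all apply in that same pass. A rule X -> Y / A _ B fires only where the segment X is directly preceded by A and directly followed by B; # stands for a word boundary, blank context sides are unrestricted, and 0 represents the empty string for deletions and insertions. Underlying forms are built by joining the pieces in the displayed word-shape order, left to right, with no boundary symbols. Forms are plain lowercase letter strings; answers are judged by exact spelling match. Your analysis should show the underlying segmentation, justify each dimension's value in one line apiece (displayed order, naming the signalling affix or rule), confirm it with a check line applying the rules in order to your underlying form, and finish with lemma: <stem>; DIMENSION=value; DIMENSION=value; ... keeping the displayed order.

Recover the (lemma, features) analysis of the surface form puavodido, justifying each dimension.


underlying: puav-o-dd-o
SUR=ak - signalled by the affix -o
POLE=un - signalled by the affix -dd
CLASS=lu - signalled by the affix -o
check: puavoddo -> puavodido -> puavodido -> puavodido
lemma: puav; SUR=ak; POLE=un; CLASS=lu


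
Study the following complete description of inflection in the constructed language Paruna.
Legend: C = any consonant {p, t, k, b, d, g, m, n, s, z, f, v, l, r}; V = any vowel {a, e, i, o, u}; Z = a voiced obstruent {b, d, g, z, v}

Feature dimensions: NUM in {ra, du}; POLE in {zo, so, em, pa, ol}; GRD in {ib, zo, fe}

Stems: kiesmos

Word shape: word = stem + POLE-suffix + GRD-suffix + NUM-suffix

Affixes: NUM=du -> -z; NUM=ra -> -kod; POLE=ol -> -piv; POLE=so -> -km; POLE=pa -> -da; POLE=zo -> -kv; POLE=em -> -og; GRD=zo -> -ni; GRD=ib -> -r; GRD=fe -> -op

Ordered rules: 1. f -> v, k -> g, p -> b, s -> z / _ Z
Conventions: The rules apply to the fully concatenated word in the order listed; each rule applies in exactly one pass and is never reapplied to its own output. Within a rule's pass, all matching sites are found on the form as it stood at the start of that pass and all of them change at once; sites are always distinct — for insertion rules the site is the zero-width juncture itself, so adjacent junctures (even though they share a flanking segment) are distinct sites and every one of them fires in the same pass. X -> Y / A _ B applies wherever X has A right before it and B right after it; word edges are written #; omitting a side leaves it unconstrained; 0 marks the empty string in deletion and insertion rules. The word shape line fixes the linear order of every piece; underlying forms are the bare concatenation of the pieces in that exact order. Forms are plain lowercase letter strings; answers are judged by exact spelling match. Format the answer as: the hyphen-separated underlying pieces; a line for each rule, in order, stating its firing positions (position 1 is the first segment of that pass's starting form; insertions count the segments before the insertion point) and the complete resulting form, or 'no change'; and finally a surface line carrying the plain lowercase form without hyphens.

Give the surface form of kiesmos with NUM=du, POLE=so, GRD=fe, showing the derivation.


underlying: kiesmos-km-op-z
1. f -> v, k -> g, p -> b, s -> z / _ Z: fires at position(s) 11: kiesmoskmobz
surface: kiesmoskmobz


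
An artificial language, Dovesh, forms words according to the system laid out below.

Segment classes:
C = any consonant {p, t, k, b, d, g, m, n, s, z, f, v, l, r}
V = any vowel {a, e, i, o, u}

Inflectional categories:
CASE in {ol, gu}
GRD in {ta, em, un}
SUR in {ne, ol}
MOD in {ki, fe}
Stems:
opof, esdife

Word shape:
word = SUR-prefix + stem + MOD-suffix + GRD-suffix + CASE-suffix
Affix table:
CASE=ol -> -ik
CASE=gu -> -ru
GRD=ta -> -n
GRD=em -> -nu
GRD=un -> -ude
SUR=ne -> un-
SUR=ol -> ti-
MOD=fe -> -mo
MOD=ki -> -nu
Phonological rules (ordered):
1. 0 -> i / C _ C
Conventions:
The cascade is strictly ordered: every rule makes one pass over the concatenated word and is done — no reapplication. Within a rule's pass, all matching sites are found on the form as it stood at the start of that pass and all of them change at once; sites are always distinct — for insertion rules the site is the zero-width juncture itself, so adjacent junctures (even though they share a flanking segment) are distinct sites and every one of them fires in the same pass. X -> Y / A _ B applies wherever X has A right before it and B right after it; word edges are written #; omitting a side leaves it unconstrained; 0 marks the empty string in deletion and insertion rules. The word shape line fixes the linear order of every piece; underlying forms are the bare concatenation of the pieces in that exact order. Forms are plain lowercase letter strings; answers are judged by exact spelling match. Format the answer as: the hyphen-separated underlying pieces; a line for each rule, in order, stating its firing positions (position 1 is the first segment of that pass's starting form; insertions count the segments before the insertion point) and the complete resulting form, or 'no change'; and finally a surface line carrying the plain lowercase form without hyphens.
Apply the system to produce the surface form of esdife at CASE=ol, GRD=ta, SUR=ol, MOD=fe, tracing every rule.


underlying: ti-esdife-mo-n-ik
1. 0 -> i / C _ C: inserts after position(s) 4: tiesidifemonik
surface: tiesidifemonik


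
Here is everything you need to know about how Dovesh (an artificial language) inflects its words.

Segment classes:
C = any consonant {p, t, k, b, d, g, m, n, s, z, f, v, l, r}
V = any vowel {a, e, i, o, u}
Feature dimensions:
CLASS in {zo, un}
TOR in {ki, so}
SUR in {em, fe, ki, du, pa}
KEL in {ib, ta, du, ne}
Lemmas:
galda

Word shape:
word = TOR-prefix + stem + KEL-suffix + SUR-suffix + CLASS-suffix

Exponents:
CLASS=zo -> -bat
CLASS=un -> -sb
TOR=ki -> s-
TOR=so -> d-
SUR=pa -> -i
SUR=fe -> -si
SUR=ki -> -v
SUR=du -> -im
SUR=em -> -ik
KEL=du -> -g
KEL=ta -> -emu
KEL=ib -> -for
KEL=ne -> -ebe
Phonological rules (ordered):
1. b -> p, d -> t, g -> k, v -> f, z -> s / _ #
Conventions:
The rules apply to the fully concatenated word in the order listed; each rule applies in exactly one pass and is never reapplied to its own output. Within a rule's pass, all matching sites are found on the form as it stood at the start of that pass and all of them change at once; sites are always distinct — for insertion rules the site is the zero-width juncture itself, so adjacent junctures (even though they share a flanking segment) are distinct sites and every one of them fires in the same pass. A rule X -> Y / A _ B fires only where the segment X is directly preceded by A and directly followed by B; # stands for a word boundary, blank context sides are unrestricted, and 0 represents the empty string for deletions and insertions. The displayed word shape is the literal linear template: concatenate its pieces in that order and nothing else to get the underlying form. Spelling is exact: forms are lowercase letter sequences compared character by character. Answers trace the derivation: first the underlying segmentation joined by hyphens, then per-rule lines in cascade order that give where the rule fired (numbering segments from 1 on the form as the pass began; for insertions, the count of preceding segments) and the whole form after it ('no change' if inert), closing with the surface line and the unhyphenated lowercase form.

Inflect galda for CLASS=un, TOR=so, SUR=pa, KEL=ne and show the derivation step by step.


underlying: d-galda-ebe-i-sb
1. b -> p, d -> t, g -> k, v -> f, z -> s / _ #: fires at position(s) 12: dgaldaebeisp
surface: dgaldaebeisp


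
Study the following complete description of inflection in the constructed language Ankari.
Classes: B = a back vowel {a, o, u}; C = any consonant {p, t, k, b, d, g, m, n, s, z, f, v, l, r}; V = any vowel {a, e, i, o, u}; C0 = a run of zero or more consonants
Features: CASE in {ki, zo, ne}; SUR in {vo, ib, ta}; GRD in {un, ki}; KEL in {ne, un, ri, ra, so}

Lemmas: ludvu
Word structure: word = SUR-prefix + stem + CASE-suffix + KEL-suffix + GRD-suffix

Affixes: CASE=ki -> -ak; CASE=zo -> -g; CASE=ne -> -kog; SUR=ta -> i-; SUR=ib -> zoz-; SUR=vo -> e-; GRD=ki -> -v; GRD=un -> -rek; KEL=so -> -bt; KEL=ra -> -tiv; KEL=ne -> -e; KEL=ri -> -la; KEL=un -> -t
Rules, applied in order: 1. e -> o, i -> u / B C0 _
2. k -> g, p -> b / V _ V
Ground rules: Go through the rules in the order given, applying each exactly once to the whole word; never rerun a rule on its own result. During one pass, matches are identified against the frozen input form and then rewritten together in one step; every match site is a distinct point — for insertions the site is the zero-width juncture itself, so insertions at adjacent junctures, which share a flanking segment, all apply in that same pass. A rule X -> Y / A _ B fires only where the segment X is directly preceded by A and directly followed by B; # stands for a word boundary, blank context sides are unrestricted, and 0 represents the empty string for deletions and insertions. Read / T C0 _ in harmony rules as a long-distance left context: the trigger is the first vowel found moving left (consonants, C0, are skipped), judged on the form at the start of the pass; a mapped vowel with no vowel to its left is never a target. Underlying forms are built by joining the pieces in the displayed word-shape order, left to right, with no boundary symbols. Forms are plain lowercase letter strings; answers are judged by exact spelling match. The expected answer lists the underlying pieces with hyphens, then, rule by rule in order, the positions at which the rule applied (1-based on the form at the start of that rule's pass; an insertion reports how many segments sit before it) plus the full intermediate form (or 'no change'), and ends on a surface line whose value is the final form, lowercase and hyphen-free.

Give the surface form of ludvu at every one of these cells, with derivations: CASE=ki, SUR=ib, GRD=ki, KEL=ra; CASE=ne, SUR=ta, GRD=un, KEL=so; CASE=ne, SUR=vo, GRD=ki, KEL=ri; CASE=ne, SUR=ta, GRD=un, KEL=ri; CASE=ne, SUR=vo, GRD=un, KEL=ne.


cell CASE=ki, SUR=ib, GRD=ki, KEL=ra:
underlying: zoz-ludvu-ak-tiv-v
1. e -> o, i -> u / B C0 _: fires at position(s) 12: zozludvuaktuvv
2. k -> g, p -> b / V _ V: no change
surface: zozludvuaktuvv

cell CASE=ne, SUR=ta, GRD=un, KEL=so:
underlying: i-ludvu-kog-bt-rek
1. e -> o, i -> u / B C0 _: fires at position(s) 13: iludvukogbtrok
2. k -> g, p -> b / V _ V: fires at position(s) 7: iludvugogbtrok
surface: iludvugogbtrok

cell CASE=ne, SUR=vo, GRD=ki, KEL=ri:
underlying: e-ludvu-kog-la-v
1. e -> o, i -> u / B C0 _: no change
2. k -> g, p -> b / V _ V: fires at position(s) 7: eludvugoglav
surface: eludvugoglav

cell CASE=ne, SUR=ta, GRD=un, KEL=ri:
underlying: i-ludvu-kog-la-rek
1. e -> o, i -> u / B C0 _: fires at position(s) 13: iludvukoglarok
2. k -> g, p -> b / V _ V: fires at position(s) 7: iludvugoglarok
surface: iludvugoglarok

cell CASE=ne, SUR=vo, GRD=un, KEL=ne:
underlying: e-ludvu-kog-e-rek
1. e -> o, i -> u / B C0 _: fires at position(s) 10: eludvukogorek
2. k -> g, p -> b / V _ V: fires at position(s) 7: eludvugogorek
surface: eludvugogorek


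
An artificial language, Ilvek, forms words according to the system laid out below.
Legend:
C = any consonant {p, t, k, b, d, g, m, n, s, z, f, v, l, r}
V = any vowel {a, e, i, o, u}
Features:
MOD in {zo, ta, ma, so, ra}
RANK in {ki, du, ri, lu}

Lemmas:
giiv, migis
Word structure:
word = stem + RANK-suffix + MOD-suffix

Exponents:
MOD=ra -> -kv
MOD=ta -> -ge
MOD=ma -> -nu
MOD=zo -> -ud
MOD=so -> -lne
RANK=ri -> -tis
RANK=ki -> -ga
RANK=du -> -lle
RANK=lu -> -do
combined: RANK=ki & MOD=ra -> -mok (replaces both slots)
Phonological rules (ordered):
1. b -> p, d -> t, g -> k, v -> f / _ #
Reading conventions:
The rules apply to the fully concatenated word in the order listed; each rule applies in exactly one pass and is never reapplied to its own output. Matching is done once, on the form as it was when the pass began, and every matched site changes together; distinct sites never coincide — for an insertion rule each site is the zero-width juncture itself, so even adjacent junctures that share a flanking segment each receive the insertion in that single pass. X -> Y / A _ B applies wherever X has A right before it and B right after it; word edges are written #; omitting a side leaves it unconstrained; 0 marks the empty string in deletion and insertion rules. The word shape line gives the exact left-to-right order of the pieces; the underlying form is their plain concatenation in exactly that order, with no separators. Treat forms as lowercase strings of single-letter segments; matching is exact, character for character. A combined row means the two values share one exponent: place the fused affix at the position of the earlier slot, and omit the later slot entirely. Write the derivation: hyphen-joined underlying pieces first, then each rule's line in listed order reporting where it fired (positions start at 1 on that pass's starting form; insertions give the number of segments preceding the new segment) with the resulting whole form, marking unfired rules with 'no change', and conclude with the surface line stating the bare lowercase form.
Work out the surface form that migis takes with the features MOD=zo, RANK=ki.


underlying: migis-ga-ud
1. b -> p, d -> t, g -> k, v -> f / _ #: fires at position(s) 9: migisgaut
surface: migisgaut


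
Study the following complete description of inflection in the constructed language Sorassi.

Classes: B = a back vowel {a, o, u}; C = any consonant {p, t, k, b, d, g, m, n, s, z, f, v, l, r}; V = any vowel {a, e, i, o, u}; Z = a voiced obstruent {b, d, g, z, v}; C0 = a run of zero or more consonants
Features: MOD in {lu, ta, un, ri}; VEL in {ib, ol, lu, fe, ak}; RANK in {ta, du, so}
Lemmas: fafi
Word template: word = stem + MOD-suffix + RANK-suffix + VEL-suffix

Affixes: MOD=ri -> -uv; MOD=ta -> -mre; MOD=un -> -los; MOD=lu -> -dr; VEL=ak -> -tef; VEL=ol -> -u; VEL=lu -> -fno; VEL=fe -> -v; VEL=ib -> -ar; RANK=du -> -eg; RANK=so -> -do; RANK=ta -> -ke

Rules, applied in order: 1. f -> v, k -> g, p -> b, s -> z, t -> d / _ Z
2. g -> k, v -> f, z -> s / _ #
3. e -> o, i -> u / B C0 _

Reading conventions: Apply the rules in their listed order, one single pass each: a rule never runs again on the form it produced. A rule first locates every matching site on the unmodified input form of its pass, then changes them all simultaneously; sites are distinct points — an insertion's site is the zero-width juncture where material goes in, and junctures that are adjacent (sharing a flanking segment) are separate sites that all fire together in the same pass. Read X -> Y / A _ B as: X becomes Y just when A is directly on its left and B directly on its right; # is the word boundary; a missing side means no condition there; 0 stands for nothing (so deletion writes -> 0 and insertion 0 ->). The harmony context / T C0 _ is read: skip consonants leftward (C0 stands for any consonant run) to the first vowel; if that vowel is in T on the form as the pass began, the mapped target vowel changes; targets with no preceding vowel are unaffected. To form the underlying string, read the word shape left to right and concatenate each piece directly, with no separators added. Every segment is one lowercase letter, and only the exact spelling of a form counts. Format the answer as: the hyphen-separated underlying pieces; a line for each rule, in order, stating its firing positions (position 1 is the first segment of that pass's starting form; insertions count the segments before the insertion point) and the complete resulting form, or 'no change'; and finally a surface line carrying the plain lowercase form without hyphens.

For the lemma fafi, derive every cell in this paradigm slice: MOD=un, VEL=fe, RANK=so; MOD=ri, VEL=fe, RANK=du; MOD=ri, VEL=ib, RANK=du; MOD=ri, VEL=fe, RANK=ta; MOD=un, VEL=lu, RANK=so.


cell MOD=un, VEL=fe, RANK=so:
underlying: fafi-los-do-v
1. f -> v, k -> g, p -> b, s -> z, t -> d / _ Z: fires at position(s) 7: fafilozdov
2. g -> k, v -> f, z -> s / _ #: fires at position(s) 10: fafilozdof
3. e -> o, i -> u / B C0 _: fires at position(s) 4: fafulozdof
surface: fafulozdof

cell MOD=ri, VEL=fe, RANK=du:
underlying: fafi-uv-eg-v
1. f -> v, k -> g, p -> b, s -> z, t -> d / _ Z: no change
2. g -> k, v -> f, z -> s / _ #: fires at position(s) 9: fafiuvegf
3. e -> o, i -> u / B C0 _: fires at position(s) 4, 7: fafuuvogf
surface: fafuuvogf

cell MOD=ri, VEL=ib, RANK=du:
underlying: fafi-uv-eg-ar
1. f -> v, k -> g, p -> b, s -> z, t -> d / _ Z: no change
2. g -> k, v -> f, z -> s / _ #: no change
3. e -> o, i -> u / B C0 _: fires at position(s) 4, 7: fafuuvogar
surface: fafuuvogar

cell MOD=ri, VEL=fe, RANK=ta:
underlying: fafi-uv-ke-v
1. f -> v, k -> g, p -> b, s -> z, t -> d / _ Z: no change
2. g -> k, v -> f, z -> s / _ #: fires at position(s) 9: fafiuvkef
3. e -> o, i -> u / B C0 _: fires at position(s) 4, 8: fafuuvkof
surface: fafuuvkof

cell MOD=un, VEL=lu, RANK=so:
underlying: fafi-los-do-fno
1. f -> v, k -> g, p -> b, s -> z, t -> d / _ Z: fires at position(s) 7: fafilozdofno
2. g -> k, v -> f, z -> s / _ #: no change
3. e -> o, i -> u / B C0 _: fires at position(s) 4: fafulozdofno
surface: fafulozdofno


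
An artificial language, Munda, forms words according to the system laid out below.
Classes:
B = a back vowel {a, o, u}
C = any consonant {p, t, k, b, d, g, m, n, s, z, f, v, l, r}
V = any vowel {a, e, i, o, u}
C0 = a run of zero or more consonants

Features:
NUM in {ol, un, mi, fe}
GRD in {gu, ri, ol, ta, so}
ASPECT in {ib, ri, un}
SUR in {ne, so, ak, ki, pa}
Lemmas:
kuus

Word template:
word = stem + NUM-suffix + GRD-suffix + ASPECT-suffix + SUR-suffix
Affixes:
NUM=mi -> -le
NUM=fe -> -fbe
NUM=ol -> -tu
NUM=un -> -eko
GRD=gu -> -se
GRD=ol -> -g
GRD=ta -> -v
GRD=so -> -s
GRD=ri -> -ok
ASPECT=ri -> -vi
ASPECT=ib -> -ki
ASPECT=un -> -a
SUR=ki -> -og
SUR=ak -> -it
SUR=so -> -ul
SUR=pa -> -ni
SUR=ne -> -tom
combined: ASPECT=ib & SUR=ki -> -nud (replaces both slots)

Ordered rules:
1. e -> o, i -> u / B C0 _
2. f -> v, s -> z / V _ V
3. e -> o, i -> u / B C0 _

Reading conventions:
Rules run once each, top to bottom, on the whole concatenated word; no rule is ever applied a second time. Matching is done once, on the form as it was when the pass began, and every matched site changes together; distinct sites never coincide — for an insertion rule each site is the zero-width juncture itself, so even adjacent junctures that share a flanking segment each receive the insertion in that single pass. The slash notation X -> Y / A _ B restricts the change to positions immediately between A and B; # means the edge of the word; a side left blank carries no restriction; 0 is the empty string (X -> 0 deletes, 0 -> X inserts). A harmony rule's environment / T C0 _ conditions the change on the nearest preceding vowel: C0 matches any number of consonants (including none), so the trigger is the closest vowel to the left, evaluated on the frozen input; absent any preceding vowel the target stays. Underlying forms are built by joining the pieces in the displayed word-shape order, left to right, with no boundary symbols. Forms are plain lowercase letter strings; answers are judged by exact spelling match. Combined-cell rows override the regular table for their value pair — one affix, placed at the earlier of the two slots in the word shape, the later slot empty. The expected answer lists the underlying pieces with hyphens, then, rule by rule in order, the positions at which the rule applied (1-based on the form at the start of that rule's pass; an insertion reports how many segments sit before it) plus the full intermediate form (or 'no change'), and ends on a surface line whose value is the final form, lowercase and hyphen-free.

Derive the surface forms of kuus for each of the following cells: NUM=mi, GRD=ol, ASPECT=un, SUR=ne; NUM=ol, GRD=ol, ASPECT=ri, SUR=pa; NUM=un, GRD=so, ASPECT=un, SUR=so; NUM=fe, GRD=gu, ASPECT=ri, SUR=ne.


cell NUM=mi, GRD=ol, ASPECT=un, SUR=ne:
underlying: kuus-le-g-a-tom
1. e -> o, i -> u / B C0 _: fires at position(s) 6: kuuslogatom
2. f -> v, s -> z / V _ V: no change
3. e -> o, i -> u / B C0 _: no change
surface: kuuslogatom

cell NUM=ol, GRD=ol, ASPECT=ri, SUR=pa:
underlying: kuus-tu-g-vi-ni
1. e -> o, i -> u / B C0 _: fires at position(s) 9: kuustugvuni
2. f -> v, s -> z / V _ V: no change
3. e -> o, i -> u / B C0 _: fires at position(s) 11: kuustugvunu
surface: kuustugvunu

cell NUM=un, GRD=so, ASPECT=un, SUR=so:
underlying: kuus-eko-s-a-ul
1. e -> o, i -> u / B C0 _: fires at position(s) 5: kuusokosaul
2. f -> v, s -> z / V _ V: fires at position(s) 4, 8: kuuzokozaul
3. e -> o, i -> u / B C0 _: no change
surface: kuuzokozaul

cell NUM=fe, GRD=gu, ASPECT=ri, SUR=ne:
underlying: kuus-fbe-se-vi-tom
1. e -> o, i -> u / B C0 _: fires at position(s) 7: kuusfbosevitom
2. f -> v, s -> z / V _ V: fires at position(s) 8: kuusfbozevitom
3. e -> o, i -> u / B C0 _: fires at position(s) 9: kuusfbozovitom
surface: kuusfbozovitom


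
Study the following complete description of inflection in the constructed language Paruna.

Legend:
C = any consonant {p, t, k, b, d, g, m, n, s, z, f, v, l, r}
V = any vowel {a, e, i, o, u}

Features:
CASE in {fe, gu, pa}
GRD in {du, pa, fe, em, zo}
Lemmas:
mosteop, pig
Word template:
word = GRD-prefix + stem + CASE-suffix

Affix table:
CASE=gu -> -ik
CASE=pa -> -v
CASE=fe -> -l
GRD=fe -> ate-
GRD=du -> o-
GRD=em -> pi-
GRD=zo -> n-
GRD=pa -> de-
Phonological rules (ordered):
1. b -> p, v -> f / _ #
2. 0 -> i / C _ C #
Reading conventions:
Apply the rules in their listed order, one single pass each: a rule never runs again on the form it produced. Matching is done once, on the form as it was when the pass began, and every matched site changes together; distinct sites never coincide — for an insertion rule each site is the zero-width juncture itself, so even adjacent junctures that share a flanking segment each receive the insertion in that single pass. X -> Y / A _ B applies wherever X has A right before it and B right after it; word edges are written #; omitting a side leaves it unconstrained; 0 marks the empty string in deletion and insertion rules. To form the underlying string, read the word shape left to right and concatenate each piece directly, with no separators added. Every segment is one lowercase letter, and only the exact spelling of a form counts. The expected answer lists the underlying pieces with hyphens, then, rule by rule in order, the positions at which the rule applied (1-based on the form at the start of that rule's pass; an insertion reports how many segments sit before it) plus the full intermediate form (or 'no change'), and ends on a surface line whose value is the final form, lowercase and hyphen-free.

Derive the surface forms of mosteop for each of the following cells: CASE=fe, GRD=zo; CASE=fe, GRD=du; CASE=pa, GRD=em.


cell CASE=fe, GRD=zo:
underlying: n-mosteop-l
1. b -> p, v -> f / _ #: no change
2. 0 -> i / C _ C #: inserts after position(s) 8: nmosteopil
surface: nmosteopil

cell CASE=fe, GRD=du:
underlying: o-mosteop-l
1. b -> p, v -> f / _ #: no change
2. 0 -> i / C _ C #: inserts after position(s) 8: omosteopil
surface: omosteopil

cell CASE=pa, GRD=em:
underlying: pi-mosteop-v
1. b -> p, v -> f / _ #: fires at position(s) 10: pimosteopf
2. 0 -> i / C _ C #: inserts after position(s) 9: pimosteopif
surface: pimosteopif


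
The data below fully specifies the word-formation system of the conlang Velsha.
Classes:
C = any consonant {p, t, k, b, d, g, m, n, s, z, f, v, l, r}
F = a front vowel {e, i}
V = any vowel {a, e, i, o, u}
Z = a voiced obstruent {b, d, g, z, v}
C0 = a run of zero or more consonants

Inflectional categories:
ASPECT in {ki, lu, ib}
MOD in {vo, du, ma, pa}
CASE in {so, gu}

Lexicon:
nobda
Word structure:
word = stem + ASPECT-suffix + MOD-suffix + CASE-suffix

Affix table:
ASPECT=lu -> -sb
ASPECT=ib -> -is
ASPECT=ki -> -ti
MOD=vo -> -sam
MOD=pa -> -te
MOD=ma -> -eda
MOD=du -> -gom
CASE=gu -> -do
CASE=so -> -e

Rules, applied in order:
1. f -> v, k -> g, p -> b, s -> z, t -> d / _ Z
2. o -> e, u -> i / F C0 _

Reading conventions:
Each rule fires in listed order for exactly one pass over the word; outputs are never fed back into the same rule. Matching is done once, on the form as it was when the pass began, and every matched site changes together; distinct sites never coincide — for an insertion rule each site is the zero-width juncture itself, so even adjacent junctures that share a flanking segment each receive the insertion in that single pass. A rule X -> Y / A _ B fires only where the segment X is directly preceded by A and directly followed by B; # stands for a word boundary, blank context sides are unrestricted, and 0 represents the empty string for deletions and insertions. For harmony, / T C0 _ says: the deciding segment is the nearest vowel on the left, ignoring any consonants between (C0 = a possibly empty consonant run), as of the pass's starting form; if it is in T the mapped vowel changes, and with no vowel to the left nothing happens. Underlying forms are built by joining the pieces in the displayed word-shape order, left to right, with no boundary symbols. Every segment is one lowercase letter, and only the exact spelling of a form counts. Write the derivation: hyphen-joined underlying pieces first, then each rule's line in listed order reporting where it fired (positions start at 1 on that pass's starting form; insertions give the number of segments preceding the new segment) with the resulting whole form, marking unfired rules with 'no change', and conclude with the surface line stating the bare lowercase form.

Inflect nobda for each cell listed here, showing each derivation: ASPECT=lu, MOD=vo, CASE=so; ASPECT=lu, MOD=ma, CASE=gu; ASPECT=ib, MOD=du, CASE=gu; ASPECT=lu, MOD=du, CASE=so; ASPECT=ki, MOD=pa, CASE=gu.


cell ASPECT=lu, MOD=vo, CASE=so:
underlying: nobda-sb-sam-e
1. f -> v, k -> g, p -> b, s -> z, t -> d / _ Z: fires at position(s) 6: nobdazbsame
2. o -> e, u -> i / F C0 _: no change
surface: nobdazbsame

cell ASPECT=lu, MOD=ma, CASE=gu:
underlying: nobda-sb-eda-do
1. f -> v, k -> g, p -> b, s -> z, t -> d / _ Z: fires at position(s) 6: nobdazbedado
2. o -> e, u -> i / F C0 _: no change
surface: nobdazbedado

cell ASPECT=ib, MOD=du, CASE=gu:
underlying: nobda-is-gom-do
1. f -> v, k -> g, p -> b, s -> z, t -> d / _ Z: fires at position(s) 7: nobdaizgomdo
2. o -> e, u -> i / F C0 _: fires at position(s) 9: nobdaizgemdo
surface: nobdaizgemdo

cell ASPECT=lu, MOD=du, CASE=so:
underlying: nobda-sb-gom-e
1. f -> v, k -> g, p -> b, s -> z, t -> d / _ Z: fires at position(s) 6: nobdazbgome
2. o -> e, u -> i / F C0 _: no change
surface: nobdazbgome

cell ASPECT=ki, MOD=pa, CASE=gu:
underlying: nobda-ti-te-do
1. f -> v, k -> g, p -> b, s -> z, t -> d / _ Z: no change
2. o -> e, u -> i / F C0 _: fires at position(s) 11: nobdatitede
surface: nobdatitede


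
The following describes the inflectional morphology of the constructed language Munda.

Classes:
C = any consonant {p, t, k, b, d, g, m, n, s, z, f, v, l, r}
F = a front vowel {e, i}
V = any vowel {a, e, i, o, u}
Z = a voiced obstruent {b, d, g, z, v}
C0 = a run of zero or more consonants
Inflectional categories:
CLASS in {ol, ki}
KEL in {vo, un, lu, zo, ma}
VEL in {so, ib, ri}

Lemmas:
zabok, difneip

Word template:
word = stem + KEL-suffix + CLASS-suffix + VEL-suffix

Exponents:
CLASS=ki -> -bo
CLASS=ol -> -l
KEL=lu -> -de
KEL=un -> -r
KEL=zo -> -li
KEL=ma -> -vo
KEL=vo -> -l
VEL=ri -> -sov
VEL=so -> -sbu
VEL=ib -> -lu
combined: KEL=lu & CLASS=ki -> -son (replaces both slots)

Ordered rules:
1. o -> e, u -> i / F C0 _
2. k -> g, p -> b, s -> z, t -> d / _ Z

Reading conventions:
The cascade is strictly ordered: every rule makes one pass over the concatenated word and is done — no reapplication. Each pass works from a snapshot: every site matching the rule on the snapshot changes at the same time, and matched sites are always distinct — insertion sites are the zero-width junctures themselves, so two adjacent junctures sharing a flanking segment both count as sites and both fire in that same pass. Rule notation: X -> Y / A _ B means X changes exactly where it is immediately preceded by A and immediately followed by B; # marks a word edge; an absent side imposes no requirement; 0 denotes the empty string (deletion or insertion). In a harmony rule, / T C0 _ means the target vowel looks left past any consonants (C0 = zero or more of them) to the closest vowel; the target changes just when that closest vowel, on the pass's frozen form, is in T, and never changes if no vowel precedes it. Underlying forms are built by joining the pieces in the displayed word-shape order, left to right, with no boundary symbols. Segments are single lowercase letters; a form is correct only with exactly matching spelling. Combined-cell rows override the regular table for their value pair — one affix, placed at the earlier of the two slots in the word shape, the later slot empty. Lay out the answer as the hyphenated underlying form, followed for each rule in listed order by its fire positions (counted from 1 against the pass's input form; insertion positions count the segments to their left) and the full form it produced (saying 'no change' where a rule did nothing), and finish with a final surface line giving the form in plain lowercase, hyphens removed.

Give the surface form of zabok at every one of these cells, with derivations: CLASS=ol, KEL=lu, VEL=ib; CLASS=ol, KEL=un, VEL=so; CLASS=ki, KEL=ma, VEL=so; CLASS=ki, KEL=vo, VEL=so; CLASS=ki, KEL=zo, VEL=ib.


cell CLASS=ol, KEL=lu, VEL=ib:
underlying: zabok-de-l-lu
1. o -> e, u -> i / F C0 _: fires at position(s) 10: zabokdelli
2. k -> g, p -> b, s -> z, t -> d / _ Z: fires at position(s) 5: zabogdelli
surface: zabogdelli

cell CLASS=ol, KEL=un, VEL=so:
underlying: zabok-r-l-sbu
1. o -> e, u -> i / F C0 _: no change
2. k -> g, p -> b, s -> z, t -> d / _ Z: fires at position(s) 8: zabokrlzbu
surface: zabokrlzbu

cell CLASS=ki, KEL=ma, VEL=so:
underlying: zabok-vo-bo-sbu
1. o -> e, u -> i / F C0 _: no change
2. k -> g, p -> b, s -> z, t -> d / _ Z: fires at position(s) 5, 10: zabogvobozbu
surface: zabogvobozbu

cell CLASS=ki, KEL=vo, VEL=so:
underlying: zabok-l-bo-sbu
1. o -> e, u -> i / F C0 _: no change
2. k -> g, p -> b, s -> z, t -> d / _ Z: fires at position(s) 9: zaboklbozbu
surface: zaboklbozbu

cell CLASS=ki, KEL=zo, VEL=ib:
underlying: zabok-li-bo-lu
1. o -> e, u -> i / F C0 _: fires at position(s) 9: zaboklibelu
2. k -> g, p -> b, s -> z, t -> d / _ Z: no change
surface: zaboklibelu
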